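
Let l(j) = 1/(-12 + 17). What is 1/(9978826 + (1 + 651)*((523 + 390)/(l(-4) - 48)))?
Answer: 239/2381963034 ≈ 1.0034e-7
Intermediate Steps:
l(j) = 1/5
1/(9978826 + (1 + 651)*((523 + 390)/(l(-4) - 48))) = 1/(9978826 + (1 + 651)*((523 + 390)/(1/5 - 48))) = 1/(9978826 + 652*(913/(-239/5))) = 1/(9978826 + 652*(913*(-5/239))) = 1/(9978826 + 652*(-4565/239)) = 1/(9978826 - 2976380/239) = 1/(2381963034/239) = 239/2381963034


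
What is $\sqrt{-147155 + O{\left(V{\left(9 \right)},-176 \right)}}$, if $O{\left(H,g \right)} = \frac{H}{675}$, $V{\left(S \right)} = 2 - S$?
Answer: $\frac{4 i \sqrt{18624306}}{45} \approx 383.61 i$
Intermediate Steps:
$O{\left(H,g \right)} = \frac{H}{675}$ ($O{\left(H,g \right)} = H \frac{1}{675} = \frac{H}{675}$)
$\sqrt{-147155 + O{\left(V{\left(9 \right)},-176 \right)}} = \sqrt{-147155 + \frac{2 - 9}{675}} = \sqrt{-147155 + \frac{1}{675} \left(-7\right)} = \sqrt{-147155 - \frac{7}{675}} = \sqrt{- \frac{99329632}{675}} = \frac{4 i \sqrt{18624306}}{45}$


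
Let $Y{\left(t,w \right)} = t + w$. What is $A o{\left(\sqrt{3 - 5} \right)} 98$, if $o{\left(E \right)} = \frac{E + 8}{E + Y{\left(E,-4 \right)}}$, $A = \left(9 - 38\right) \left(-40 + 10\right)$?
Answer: $-99470 - 71050 i \sqrt{2} \approx -99470.0 - 1.0048 \cdot 10^{5} i$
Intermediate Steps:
$A = 870$ ($A = \left(-29\right) \left(-30\right) = 870$)
$o{\left(E \right)} = \frac{8 + E}{-4 + 2 E}$ ($o{\left(E \right)} = \frac{E + 8}{E + \left(E - 4\right)} = \frac{8 + E}{E + \left(-4 + E\right)} = \frac{8 + E}{-4 + 2 E}$)
$A o{\left(\sqrt{3 - 5} \right)} 98 = 870 \frac{8 + \sqrt{3 - 5}}{2 \left(-2 + \sqrt{3 - 5}\right)} 98 = 870 \frac{8 + \sqrt{-2}}{2 \left(-2 + \sqrt{-2}\right)} 98 = 870 \frac{8 + i \sqrt{2}}{2 \left(-2 + i \sqrt{2}\right)} 98 = \frac{435 \left(8 + i \sqrt{2}\right)}{-2 + i \sqrt{2}} \cdot 98 = \frac{42630 \left(8 + i \sqrt{2}\right)}{-2 + i \sqrt{2}}$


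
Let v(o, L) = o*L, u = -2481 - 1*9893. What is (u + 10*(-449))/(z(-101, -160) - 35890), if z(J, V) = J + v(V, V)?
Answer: 16864/10391 ≈ 1.6229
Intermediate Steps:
u = -12374 (u = -2481 - 9893 = -12374)
v(o, L) = L*o
z(J, V) = J + V**2 (z(J, V) = J + V*V = J + V**2)
(u + 10*(-449))/(z(-101, -160) - 35890) = (-12374 + 10*(-449))/((-101 + (-160)**2) - 35890) = (-12374 - 4490)/((-101 + 25600) - 35890) = -16864/(25499 - 35890) = -16864/(-10391) = -16864*(-1/10391) = 16864/10391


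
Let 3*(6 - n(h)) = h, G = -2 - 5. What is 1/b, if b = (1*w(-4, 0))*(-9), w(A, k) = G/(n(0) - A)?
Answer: 10/63 ≈ 0.15873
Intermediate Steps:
G = -7
n(h) = 6 - h/3
w(A, k) = -7/(6 - A) (w(A, k) = -7/((6 - ⅓*0) - A) = -7/((6 + 0) - A) = -7/(6 - A))
b = 63/10 (b = (1*(7/(-6 - 4)))*(-9) = (1*(7/(-10)))*(-9) = (1*(7*(-⅒)))*(-9) = (1*(-7/10))*(-9) = -7/10*(-9) = 63/10 ≈ 6.3000)
1/b = 1/(63/10) = 10/63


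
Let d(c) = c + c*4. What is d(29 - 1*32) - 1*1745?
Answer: -1760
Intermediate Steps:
d(c) = 5*c (d(c) = c + 4*c = 5*c)
d(29 - 1*32) - 1*1745 = 5*(29 - 1*32) - 1*1745 = 5*(29 - 32) - 1745 = 5*(-3) - 1745 = -15 - 1745 = -1760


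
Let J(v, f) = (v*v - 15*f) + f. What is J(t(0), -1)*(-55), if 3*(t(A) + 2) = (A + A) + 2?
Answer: -7810/9 ≈ -867.78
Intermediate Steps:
t(A) = -4/3 + 2*A/3 (t(A) = -2 + ((A + A) + 2)/3 = -2 + (2*A + 2)/3 = -2 + (2 + 2*A)/3 = -2 + (⅔ + 2*A/3) = -4/3 + 2*A/3)
J(v, f) = v² - 14*f (J(v, f) = (v² - 15*f) + f = v² - 14*f)
J(t(0), -1)*(-55) = ((-4/3 + (⅔)*0)² - 14*(-1))*(-55) = ((-4/3 + 0)² + 14)*(-55) = ((-4/3)² + 14)*(-55) = (16/9 + 14)*(-55) = (142/9)*(-55) = -7810/9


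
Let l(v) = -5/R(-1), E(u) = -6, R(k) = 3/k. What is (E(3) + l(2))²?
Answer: 169/9 ≈ 18.778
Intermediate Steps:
l(v) = 5/3 (l(v) = -5/(3/(-1)) = -5/(3*(-1)) = -5/(-3) = -5*(-⅓) = 5/3)
(E(3) + l(2))² = (-6 + 5/3)² = (-13/3)² = 169/9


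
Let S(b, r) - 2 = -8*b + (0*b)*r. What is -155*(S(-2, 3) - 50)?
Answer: 4960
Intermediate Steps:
S(b, r) = 2 - 8*b (S(b, r) = 2 + (-8*b + (0*b)*r) = 2 + (-8*b + 0*r) = 2 + (-8*b + 0) = 2 - 8*b)
-155*(S(-2, 3) - 50) = -155*((2 - 8*(-2)) - 50) = -155*((2 + 16) - 50) = -155*(18 - 50) = -155*(-32) = 4960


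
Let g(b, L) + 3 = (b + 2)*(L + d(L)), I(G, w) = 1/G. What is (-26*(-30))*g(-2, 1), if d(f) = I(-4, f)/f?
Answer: -2340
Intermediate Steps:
d(f) = -1/(4*f) (d(f) = 1/((-4)*f) = -1/(4*f))
g(b, L) = -3 + (2 + b)*(L - 1/(4*L)) (g(b, L) = -3 + (b + 2)*(L - 1/(4*L)) = -3 + (2 + b)*(L - 1/(4*L)))
(-26*(-30))*g(-2, 1) = (-26*(-30))*((¼)*(-2 - 1*(-2) + 4*1*(-3 + 2*1 + 1*(-2)))/1) = 780*((¼)*1*(-2 + 2 + 4*1*(-3 + 2 - 2))) = 780*((¼)*1*(-2 + 2 + 4*1*(-3))) = 780*((¼)*1*(-2 + 2 - 12)) = 780*((¼)*1*(-12)) = 780*(-3) = -2340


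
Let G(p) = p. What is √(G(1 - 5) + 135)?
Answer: √131 ≈ 11.446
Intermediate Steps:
√(G(1 - 5) + 135) = √((1 - 5) + 135) = √(-4 + 135) = √131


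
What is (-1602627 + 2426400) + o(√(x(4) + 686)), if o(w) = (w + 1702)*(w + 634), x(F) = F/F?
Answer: 1903528 + 2336*√687 ≈ 1.9648e+6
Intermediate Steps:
x(F) = 1
o(w) = (634 + w)*(1702 + w) (o(w) = (1702 + w)*(634 + w) = (634 + w)*(1702 + w))
(-1602627 + 2426400) + o(√(x(4) + 686)) = (-1602627 + 2426400) + (1079068 + (√(1 + 686))² + 2336*√(1 + 686)) = 823773 + (1079068 + (√687)² + 2336*√687) = 823773 + (1079068 + 687 + 2336*√687) = 823773 + (1079755 + 2336*√687) = 1903528 + 2336*√687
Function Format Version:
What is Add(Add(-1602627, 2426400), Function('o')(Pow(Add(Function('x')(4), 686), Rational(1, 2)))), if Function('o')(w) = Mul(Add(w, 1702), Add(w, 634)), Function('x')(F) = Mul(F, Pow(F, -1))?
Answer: Add(1903528, Mul(2336, Pow(687, Rational(1, 2)))) ≈ 1.9648e+6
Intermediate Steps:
Function('x')(F) = 1
Function('o')(w) = Mul(Add(634, w), Add(1702, w)) (Function('o')(w) = Mul(Add(1702, w), Add(634, w)) = Mul(Add(634, w), Add(1702, w)))
Add(Add(-1602627, 2426400), Function('o')(Pow(Add(Function('x')(4), 686), Rational(1, 2)))) = Add(Add(-1602627, 2426400), Add(1079068, Pow(Pow(Add(1, 686), Rational(1, 2)), 2), Mul(2336, Pow(Add(1, 686), Rational(1, 2))))) = Add(823773, Add(1079068, Pow(Pow(687, Rational(1, 2)), 2), Mul(2336, Pow(687, Rational(1, 2))))) = Add(823773, Add(1079068, 687, Mul(2336, Pow(687, Rational(1, 2))))) = Add(823773, Add(1079755, Mul(2336, Pow(687, Rational(1, 2))))) = Add(1903528, Mul(2336, Pow(687, Rational(1, 2))))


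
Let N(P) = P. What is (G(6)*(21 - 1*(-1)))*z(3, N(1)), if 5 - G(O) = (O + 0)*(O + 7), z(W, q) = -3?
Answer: 4818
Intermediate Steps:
G(O) = 5 - O*(7 + O) (G(O) = 5 - (O + 0)*(O + 7) = 5 - O*(7 + O))
(G(6)*(21 - 1*(-1)))*z(3, N(1)) = ((5 - 1*6**2 - 7*6)*(21 - 1*(-1)))*(-3) = ((5 - 1*36 - 42)*(21 + 1))*(-3) = ((5 - 36 - 42)*22)*(-3) = -73*22*(-3) = -1606*(-3) = 4818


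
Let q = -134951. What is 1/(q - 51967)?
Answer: -1/186918 ≈ -5.3499e-6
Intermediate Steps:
1/(q - 51967) = 1/(-134951 - 51967) = 1/(-186918) = -1/186918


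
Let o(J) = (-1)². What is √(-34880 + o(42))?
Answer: I*√34879 ≈ 186.76*I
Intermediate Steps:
o(J) = 1
√(-34880 + o(42)) = √(-34880 + 1) = √(-34879) = I*√34879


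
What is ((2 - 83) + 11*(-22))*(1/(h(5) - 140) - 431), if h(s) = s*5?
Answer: 16009818/115 ≈ 1.3922e+5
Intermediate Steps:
h(s) = 5*s
((2 - 83) + 11*(-22))*(1/(h(5) - 140) - 431) = ((2 - 83) + 11*(-22))*(1/(5*5 - 140) - 431) = (-81 - 242)*(1/(25 - 140) - 431) = -323*(1/(-115) - 431) = -323*(-1/115 - 431) = -323*(-49566/115) = 16009818/115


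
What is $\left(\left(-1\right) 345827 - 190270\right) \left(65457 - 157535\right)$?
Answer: $49362739566$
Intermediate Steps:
$\left(\left(-1\right) 345827 - 190270\right) \left(65457 - 157535\right) = \left(-345827 - 190270\right) \left(-92078\right) = \left(-536097\right) \left(-92078\right) = 49362739566$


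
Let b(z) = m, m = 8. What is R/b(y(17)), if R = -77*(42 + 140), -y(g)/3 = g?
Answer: -7007/4 ≈ -1751.8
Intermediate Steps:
y(g) = -3*g
b(z) = 8
R = -14014 (R = -77*182 = -14014)
R/b(y(17)) = -14014/8 = -14014*1/8 = -7007/4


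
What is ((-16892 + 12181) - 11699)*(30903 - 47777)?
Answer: 276902340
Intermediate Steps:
((-16892 + 12181) - 11699)*(30903 - 47777) = (-4711 - 11699)*(-16874) = -16410*(-16874) = 276902340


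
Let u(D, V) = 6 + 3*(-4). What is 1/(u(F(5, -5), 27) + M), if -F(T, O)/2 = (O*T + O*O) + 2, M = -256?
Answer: -1/262 ≈ -0.0038168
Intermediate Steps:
F(T, O) = -4 - 2*O² - 2*O*T (F(T, O) = -2*((O*T + O*O) + 2) = -2*((O*T + O²) + 2) = -2*((O² + O*T) + 2) = -2*(2 + O² + O*T) = -4 - 2*O² - 2*O*T)
u(D, V) = -6 (u(D, V) = 6 - 12 = -6)
1/(u(F(5, -5), 27) + M) = 1/(-6 - 256) = 1/(-262) = -1/262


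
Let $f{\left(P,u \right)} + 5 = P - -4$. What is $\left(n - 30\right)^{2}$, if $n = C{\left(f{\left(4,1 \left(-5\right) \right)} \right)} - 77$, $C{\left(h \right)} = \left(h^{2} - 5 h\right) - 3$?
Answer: $13456$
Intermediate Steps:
$f{\left(P,u \right)} = -1 + P$ ($f{\left(P,u \right)} = -5 + \left(P - -4\right) = -5 + \left(P + 4\right) = -5 + \left(4 + P\right) = -1 + P$)
$C{\left(h \right)} = -3 + h^{2} - 5 h$
$n = -86$ ($n = \left(-3 + \left(-1 + 4\right)^{2} - 5 \left(-1 + 4\right)\right) - 77 = \left(-3 + 3^{2} - 15\right) - 77 = \left(-3 + 9 - 15\right) - 77 = -9 - 77 = -86$)
$\left(n - 30\right)^{2} = \left(-86 - 30\right)^{2} = \left(-116\right)^{2} = 13456$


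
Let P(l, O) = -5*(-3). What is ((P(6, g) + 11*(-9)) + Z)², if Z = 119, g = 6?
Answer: 1225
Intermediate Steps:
P(l, O) = 15
((P(6, g) + 11*(-9)) + Z)² = ((15 + 11*(-9)) + 119)² = ((15 - 99) + 119)² = (-84 + 119)² = 35² = 1225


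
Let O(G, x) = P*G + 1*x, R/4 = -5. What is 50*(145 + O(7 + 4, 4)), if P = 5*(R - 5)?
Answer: -61300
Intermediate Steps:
R = -20 (R = 4*(-5) = -20)
P = -125 (P = 5*(-20 - 5) = 5*(-25) = -125)
O(G, x) = x - 125*G (O(G, x) = -125*G + 1*x = -125*G + x = x - 125*G)
50*(145 + O(7 + 4, 4)) = 50*(145 + (4 - 125*(7 + 4))) = 50*(145 + (4 - 125*11)) = 50*(145 + (4 - 1375)) = 50*(145 - 1371) = 50*(-1226) = -61300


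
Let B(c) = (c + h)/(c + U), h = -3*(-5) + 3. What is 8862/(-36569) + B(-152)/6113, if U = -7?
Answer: -8608671308/35543861223 ≈ -0.24220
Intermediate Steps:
h = 18 (h = 15 + 3 = 18)
B(c) = (18 + c)/(-7 + c) (B(c) = (c + 18)/(c - 7) = (18 + c)/(-7 + c))
8862/(-36569) + B(-152)/6113 = 8862/(-36569) + ((18 - 152)/(-7 - 152))/6113 = 8862*(-1/36569) + (-134/(-159))*(1/6113) = -8862/36569 - 1/159*(-134)*(1/6113) = -8862/36569 + (134/159)*(1/6113) = -8862/36569 + 134/971967 = -8608671308/35543861223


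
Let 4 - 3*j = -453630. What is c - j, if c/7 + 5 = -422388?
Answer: -9323887/3 ≈ -3.1080e+6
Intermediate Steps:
c = -2956751 (c = -35 + 7*(-422388) = -35 - 2956716 = -2956751)
j = 453634/3 (j = 4/3 - ⅓*(-453630) = 4/3 + 151210 = 453634/3 ≈ 1.5121e+5)
c - j = -2956751 - 1*453634/3 = -2956751 - 453634/3 = -9323887/3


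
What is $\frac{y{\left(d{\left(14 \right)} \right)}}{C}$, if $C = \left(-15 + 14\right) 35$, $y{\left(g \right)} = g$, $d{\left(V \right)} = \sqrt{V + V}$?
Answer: $- \frac{2 \sqrt{7}}{35} \approx -0.15119$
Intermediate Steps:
$d{\left(V \right)} = \sqrt{2} \sqrt{V}$ ($d{\left(V \right)} = \sqrt{2 V} = \sqrt{2} \sqrt{V}$)
$C = -35$ ($C = \left(-1\right) 35 = -35$)
$\frac{y{\left(d{\left(14 \right)} \right)}}{C} = \frac{\sqrt{2} \sqrt{14}}{-35} = 2 \sqrt{7} \left(- \frac{1}{35}\right) = - \frac{2 \sqrt{7}}{35}$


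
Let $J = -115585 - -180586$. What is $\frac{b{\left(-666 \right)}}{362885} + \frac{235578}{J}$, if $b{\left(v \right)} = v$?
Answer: $\frac{28481477288}{7862629295} \approx 3.6224$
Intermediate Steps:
$J = 65001$ ($J = -115585 + 180586 = 65001$)
$\frac{b{\left(-666 \right)}}{362885} + \frac{235578}{J} = - \frac{666}{362885} + \frac{235578}{65001} = \left(-666\right) \frac{1}{362885} + 235578 \cdot \frac{1}{65001} = - \frac{666}{362885} + \frac{78526}{21667} = \frac{28481477288}{7862629295}$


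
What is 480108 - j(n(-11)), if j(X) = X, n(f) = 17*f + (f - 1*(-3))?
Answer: 480303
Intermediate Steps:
n(f) = 3 + 18*f (n(f) = 17*f + (f + 3) = 17*f + (3 + f) = 3 + 18*f)
480108 - j(n(-11)) = 480108 - (3 + 18*(-11)) = 480108 - (3 - 198) = 480108 - 1*(-195) = 480108 + 195 = 480303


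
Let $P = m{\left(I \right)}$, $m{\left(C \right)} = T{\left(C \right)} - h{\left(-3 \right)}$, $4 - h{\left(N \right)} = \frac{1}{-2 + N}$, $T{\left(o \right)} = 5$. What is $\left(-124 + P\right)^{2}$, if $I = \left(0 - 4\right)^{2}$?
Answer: $\frac{379456}{25} \approx 15178.0$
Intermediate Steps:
$h{\left(N \right)} = 4 - \frac{1}{-2 + N}$
$I = 16$ ($I = \left(-4\right)^{2} = 16$)
$m{\left(C \right)} = \frac{4}{5}$ ($m{\left(C \right)} = 5 - \frac{-9 + 4 \left(-3\right)}{-2 - 3} = 5 - \frac{-9 - 12}{-5} = 5 - \left(- \frac{1}{5}\right) \left(-21\right) = 5 - \frac{21}{5} = \frac{4}{5}$)
$P = \frac{4}{5} \approx 0.8$
$\left(-124 + P\right)^{2} = \left(-124 + \frac{4}{5}\right)^{2} = \left(- \frac{616}{5}\right)^{2} = \frac{379456}{25}$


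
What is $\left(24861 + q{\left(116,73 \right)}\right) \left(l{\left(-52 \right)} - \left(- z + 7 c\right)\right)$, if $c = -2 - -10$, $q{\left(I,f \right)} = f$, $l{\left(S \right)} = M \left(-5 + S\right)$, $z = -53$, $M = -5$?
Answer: $4388384$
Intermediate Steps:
$l{\left(S \right)} = 25 - 5 S$ ($l{\left(S \right)} = - 5 \left(-5 + S\right) = 25 - 5 S$)
$c = 8$ ($c = -2 + 10 = 8$)
$\left(24861 + q{\left(116,73 \right)}\right) \left(l{\left(-52 \right)} - \left(- z + 7 c\right)\right) = \left(24861 + 73\right) \left(\left(25 - -260\right) - 109\right) = 24934 \left(\left(25 + 260\right) - 109\right) = 24934 \left(285 - 109\right) = 24934 \cdot 176 = 4388384$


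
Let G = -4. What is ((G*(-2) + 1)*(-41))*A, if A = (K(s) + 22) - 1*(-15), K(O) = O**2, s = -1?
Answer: -14022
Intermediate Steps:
A = 38 (A = ((-1)**2 + 22) - 1*(-15) = (1 + 22) + 15 = 23 + 15 = 38)
((G*(-2) + 1)*(-41))*A = ((-4*(-2) + 1)*(-41))*38 = ((8 + 1)*(-41))*38 = (9*(-41))*38 = -369*38 = -14022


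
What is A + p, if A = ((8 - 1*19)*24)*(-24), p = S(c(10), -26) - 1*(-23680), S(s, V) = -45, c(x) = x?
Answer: 29971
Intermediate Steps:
p = 23635 (p = -45 - 1*(-23680) = -45 + 23680 = 23635)
A = 6336 (A = ((8 - 19)*24)*(-24) = -11*24*(-24) = -264*(-24) = 6336)
A + p = 6336 + 23635 = 29971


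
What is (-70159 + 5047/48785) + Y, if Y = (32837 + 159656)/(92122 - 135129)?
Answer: -147209525707381/2098096495 ≈ -70163.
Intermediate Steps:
Y = -192493/43007 (Y = 192493/(-43007) = 192493*(-1/43007) = -192493/43007 ≈ -4.4759)
(-70159 + 5047/48785) + Y = (-70159 + 5047/48785) - 192493/43007 = -3422701768/48785 - 192493/43007 = -147209525707381/2098096495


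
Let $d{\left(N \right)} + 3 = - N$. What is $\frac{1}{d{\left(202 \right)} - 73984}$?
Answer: $- \frac{1}{74189} \approx -1.3479 \cdot 10^{-5}$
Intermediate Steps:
$d{\left(N \right)} = -3 - N$
$\frac{1}{d{\left(202 \right)} - 73984} = \frac{1}{\left(-3 - 202\right) - 73984} = \frac{1}{-205 - 73984} = \frac{1}{-74189} = - \frac{1}{74189}$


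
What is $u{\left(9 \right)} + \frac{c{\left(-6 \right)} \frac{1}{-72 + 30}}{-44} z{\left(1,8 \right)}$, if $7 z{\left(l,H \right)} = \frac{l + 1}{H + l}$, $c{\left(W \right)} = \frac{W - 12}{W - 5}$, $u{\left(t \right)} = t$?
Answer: $\frac{320167}{35574} \approx 9.0$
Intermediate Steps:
$c{\left(W \right)} = \frac{-12 + W}{-5 + W}$
$z{\left(l,H \right)} = \frac{1 + l}{7 \left(H + l\right)}$ ($z{\left(l,H \right)} = \frac{\left(l + 1\right) \frac{1}{H + l}}{7} = \frac{\left(1 + l\right) \frac{1}{H + l}}{7} = \frac{\frac{1}{H + l} \left(1 + l\right)}{7} = \frac{1 + l}{7 \left(H + l\right)}$)
$u{\left(9 \right)} + \frac{c{\left(-6 \right)} \frac{1}{-72 + 30}}{-44} z{\left(1,8 \right)} = 9 + \frac{\frac{-12 - 6}{-5 - 6} \frac{1}{-72 + 30}}{-44} \frac{1 + 1}{7 \left(8 + 1\right)} = 9 + \frac{\frac{1}{-11} \left(-18\right)}{-42} \left(- \frac{1}{44}\right) \frac{1}{7} \cdot \frac{1}{9} \cdot 2 = 9 + \left(- \frac{1}{11}\right) \left(-18\right) \left(- \frac{1}{42}\right) \left(- \frac{1}{44}\right) \frac{1}{7} \cdot \frac{1}{9} \cdot 2 = 9 + \frac{18}{11} \left(- \frac{1}{42}\right) \left(- \frac{1}{44}\right) \frac{2}{63} = 9 + \left(- \frac{3}{77}\right) \left(- \frac{1}{44}\right) \frac{2}{63} = 9 + \frac{3}{3388} \cdot \frac{2}{63} = 9 + \frac{1}{35574} = \frac{320167}{35574}$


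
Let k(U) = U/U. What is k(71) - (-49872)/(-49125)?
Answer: -249/16375 ≈ -0.015206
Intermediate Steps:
k(U) = 1
k(71) - (-49872)/(-49125) = 1 - (-49872)/(-49125) = 1 - (-49872)*(-1)/49125 = 1 - 1*16624/16375 = 1 - 16624/16375 = -249/16375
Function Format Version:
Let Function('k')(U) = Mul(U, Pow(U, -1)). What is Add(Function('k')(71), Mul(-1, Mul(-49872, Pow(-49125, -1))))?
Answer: Rational(-249, 16375) ≈ -0.015206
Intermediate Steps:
Function('k')(U) = 1
Add(Function('k')(71), Mul(-1, Mul(-49872, Pow(-49125, -1)))) = Add(1, Mul(-1, Mul(-49872, Pow(-49125, -1)))) = Add(1, Mul(-1, Mul(-49872, Rational(-1, 49125)))) = Add(1, Mul(-1, Rational(16624, 16375))) = Add(1, Rational(-16624, 16375)) = Rational(-249, 16375)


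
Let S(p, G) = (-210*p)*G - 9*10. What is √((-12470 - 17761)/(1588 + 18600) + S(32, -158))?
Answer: √2207595264087/1442 ≈ 1030.4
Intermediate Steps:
S(p, G) = -90 - 210*G*p (S(p, G) = -210*G*p - 90 = -90 - 210*G*p)
√((-12470 - 17761)/(1588 + 18600) + S(32, -158)) = √((-12470 - 17761)/(1588 + 18600) + (-90 - 210*(-158)*32)) = √(-30231/20188 + (-90 + 1061760)) = √(-30231*1/20188 + 1061670) = √(-30231/20188 + 1061670) = √(21432963729/20188) = √2207595264087/1442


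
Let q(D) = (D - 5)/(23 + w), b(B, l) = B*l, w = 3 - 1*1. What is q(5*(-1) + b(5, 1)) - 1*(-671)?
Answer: 3354/5 ≈ 670.80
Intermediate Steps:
w = 2 (w = 3 - 1 = 2)
q(D) = -⅕ + D/25 (q(D) = (D - 5)/(23 + 2) = (-5 + D)/25 = (-5 + D)*(1/25) = -⅕ + D/25)
q(5*(-1) + b(5, 1)) - 1*(-671) = (-⅕ + (5*(-1) + 5*1)/25) - 1*(-671) = (-⅕ + (-5 + 5)/25) + 671 = (-⅕ + (1/25)*0) + 671 = (-⅕ + 0) + 671 = -⅕ + 671 = 3354/5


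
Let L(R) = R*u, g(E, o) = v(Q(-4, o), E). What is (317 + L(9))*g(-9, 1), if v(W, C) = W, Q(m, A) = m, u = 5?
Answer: -1448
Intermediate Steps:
g(E, o) = -4
L(R) = 5*R (L(R) = R*5 = 5*R)
(317 + L(9))*g(-9, 1) = (317 + 5*9)*(-4) = (317 + 45)*(-4) = 362*(-4) = -1448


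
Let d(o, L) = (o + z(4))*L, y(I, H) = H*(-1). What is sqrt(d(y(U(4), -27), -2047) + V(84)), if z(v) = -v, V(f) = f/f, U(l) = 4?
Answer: 2*I*sqrt(11770) ≈ 216.98*I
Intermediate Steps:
V(f) = 1
y(I, H) = -H
d(o, L) = L*(-4 + o) (d(o, L) = (o - 1*4)*L = (o - 4)*L = (-4 + o)*L = L*(-4 + o))
sqrt(d(y(U(4), -27), -2047) + V(84)) = sqrt(-2047*(-4 - 1*(-27)) + 1) = sqrt(-2047*(-4 + 27) + 1) = sqrt(-2047*23 + 1) = sqrt(-47081 + 1) = sqrt(-47080) = 2*I*sqrt(11770)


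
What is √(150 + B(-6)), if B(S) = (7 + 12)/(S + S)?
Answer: √5343/6 ≈ 12.183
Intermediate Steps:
B(S) = 19/(2*S) (B(S) = 19/((2*S)) = 19*(1/(2*S)) = 19/(2*S))
√(150 + B(-6)) = √(150 + (19/2)/(-6)) = √(150 + (19/2)*(-⅙)) = √(150 - 19/12) = √(1781/12) = √5343/6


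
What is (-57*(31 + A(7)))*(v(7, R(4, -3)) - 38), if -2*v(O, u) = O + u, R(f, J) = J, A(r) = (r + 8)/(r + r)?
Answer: 511860/7 ≈ 73123.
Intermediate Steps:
A(r) = (8 + r)/(2*r) (A(r) = (8 + r)/((2*r)) = (8 + r)*(1/(2*r)) = (8 + r)/(2*r))
v(O, u) = -O/2 - u/2 (v(O, u) = -(O + u)/2 = -O/2 - u/2)
(-57*(31 + A(7)))*(v(7, R(4, -3)) - 38) = (-57*(31 + (½)*(8 + 7)/7))*((-½*7 - ½*(-3)) - 38) = (-57*(31 + (½)*(⅐)*15))*((-7/2 + 3/2) - 38) = (-57*(31 + 15/14))*(-2 - 38) = -57*449/14*(-40) = -25593/14*(-40) = 511860/7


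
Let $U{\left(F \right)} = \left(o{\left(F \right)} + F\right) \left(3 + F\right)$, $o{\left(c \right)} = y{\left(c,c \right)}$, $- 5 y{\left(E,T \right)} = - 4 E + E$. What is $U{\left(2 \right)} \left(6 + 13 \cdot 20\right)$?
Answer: $4256$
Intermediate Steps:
$y{\left(E,T \right)} = \frac{3 E}{5}$ ($y{\left(E,T \right)} = - \frac{- 4 E + E}{5} = - \frac{\left(-3\right) E}{5} = \frac{3 E}{5}$)
$o{\left(c \right)} = \frac{3 c}{5}$
$U{\left(F \right)} = \frac{8 F \left(3 + F\right)}{5}$ ($U{\left(F \right)} = \left(\frac{3 F}{5} + F\right) \left(3 + F\right) = \frac{8 F}{5} \left(3 + F\right) = \frac{8 F \left(3 + F\right)}{5}$)
$U{\left(2 \right)} \left(6 + 13 \cdot 20\right) = \frac{8}{5} \cdot 2 \left(3 + 2\right) \left(6 + 13 \cdot 20\right) = \frac{8}{5} \cdot 2 \cdot 5 \left(6 + 260\right) = 16 \cdot 266 = 4256$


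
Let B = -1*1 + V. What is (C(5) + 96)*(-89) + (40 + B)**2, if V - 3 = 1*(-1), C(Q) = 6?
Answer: -7397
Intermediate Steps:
V = 2 (V = 3 + 1*(-1) = 3 - 1 = 2)
B = 1 (B = -1*1 + 2 = -1 + 2 = 1)
(C(5) + 96)*(-89) + (40 + B)**2 = (6 + 96)*(-89) + (40 + 1)**2 = 102*(-89) + 41**2 = -9078 + 1681 = -7397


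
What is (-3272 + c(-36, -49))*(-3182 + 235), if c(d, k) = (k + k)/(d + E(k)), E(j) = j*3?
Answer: 1764304066/183 ≈ 9.6410e+6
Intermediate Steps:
E(j) = 3*j
c(d, k) = 2*k/(d + 3*k) (c(d, k) = (k + k)/(d + 3*k) = (2*k)/(d + 3*k) = 2*k/(d + 3*k))
(-3272 + c(-36, -49))*(-3182 + 235) = (-3272 + 2*(-49)/(-36 + 3*(-49)))*(-3182 + 235) = (-3272 + 2*(-49)/(-36 - 147))*(-2947) = (-3272 + 2*(-49)/(-183))*(-2947) = (-3272 + 2*(-49)*(-1/183))*(-2947) = (-3272 + 98/183)*(-2947) = -598678/183*(-2947) = 1764304066/183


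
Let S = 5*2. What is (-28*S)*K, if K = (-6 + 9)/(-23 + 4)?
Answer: 840/19 ≈ 44.211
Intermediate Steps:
S = 10
K = -3/19 (K = 3/(-19) = 3*(-1/19) = -3/19 ≈ -0.15789)
(-28*S)*K = -28*10*(-3/19) = -280*(-3/19) = 840/19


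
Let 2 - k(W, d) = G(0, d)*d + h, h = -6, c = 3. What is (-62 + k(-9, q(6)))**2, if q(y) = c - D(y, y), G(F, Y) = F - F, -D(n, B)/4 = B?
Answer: 2916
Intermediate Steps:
D(n, B) = -4*B
G(F, Y) = 0
q(y) = 3 + 4*y (q(y) = 3 - (-4)*y = 3 + 4*y)
k(W, d) = 8 (k(W, d) = 2 - (0*d - 6) = 2 - (0 - 6) = 2 - 1*(-6) = 2 + 6 = 8)
(-62 + k(-9, q(6)))**2 = (-62 + 8)**2 = (-54)**2 = 2916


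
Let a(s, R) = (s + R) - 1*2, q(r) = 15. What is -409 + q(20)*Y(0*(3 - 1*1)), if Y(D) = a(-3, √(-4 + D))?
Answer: -484 + 30*I ≈ -484.0 + 30.0*I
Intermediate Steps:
a(s, R) = -2 + R + s (a(s, R) = (R + s) - 2 = -2 + R + s)
Y(D) = -5 + √(-4 + D) (Y(D) = -2 + √(-4 + D) - 3 = -5 + √(-4 + D))
-409 + q(20)*Y(0*(3 - 1*1)) = -409 + 15*(-5 + √(-4 + 0*(3 - 1*1))) = -409 + 15*(-5 + √(-4 + 0*(3 - 1))) = -409 + 15*(-5 + √(-4 + 0*2)) = -409 + 15*(-5 + √(-4 + 0)) = -409 + 15*(-5 + √(-4)) = -409 + 15*(-5 + 2*I) = -409 + (-75 + 30*I) = -484 + 30*I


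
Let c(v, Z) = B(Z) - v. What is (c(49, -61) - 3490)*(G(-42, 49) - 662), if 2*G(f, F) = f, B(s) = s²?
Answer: -124306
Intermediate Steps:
G(f, F) = f/2
c(v, Z) = Z² - v
(c(49, -61) - 3490)*(G(-42, 49) - 662) = (((-61)² - 1*49) - 3490)*((½)*(-42) - 662) = ((3721 - 49) - 3490)*(-21 - 662) = (3672 - 3490)*(-683) = 182*(-683) = -124306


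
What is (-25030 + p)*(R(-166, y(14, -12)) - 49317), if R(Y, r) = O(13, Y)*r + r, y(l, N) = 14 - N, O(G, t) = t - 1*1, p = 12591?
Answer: 667140887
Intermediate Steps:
O(G, t) = -1 + t (O(G, t) = t - 1 = -1 + t)
R(Y, r) = r + r*(-1 + Y) (R(Y, r) = (-1 + Y)*r + r = r*(-1 + Y) + r = r + r*(-1 + Y))
(-25030 + p)*(R(-166, y(14, -12)) - 49317) = (-25030 + 12591)*(-166*(14 - 1*(-12)) - 49317) = -12439*(-166*(14 + 12) - 49317) = -12439*(-166*26 - 49317) = -12439*(-4316 - 49317) = -12439*(-53633) = 667140887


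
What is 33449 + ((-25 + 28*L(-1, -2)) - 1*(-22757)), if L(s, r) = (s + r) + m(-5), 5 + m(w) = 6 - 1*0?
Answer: 56125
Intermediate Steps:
m(w) = 1 (m(w) = -5 + (6 - 1*0) = -5 + (6 + 0) = -5 + 6 = 1)
L(s, r) = 1 + r + s (L(s, r) = (s + r) + 1 = (r + s) + 1 = 1 + r + s)
33449 + ((-25 + 28*L(-1, -2)) - 1*(-22757)) = 33449 + ((-25 + 28*(1 - 2 - 1)) - 1*(-22757)) = 33449 + ((-25 + 28*(-2)) + 22757) = 33449 + ((-25 - 56) + 22757) = 33449 + (-81 + 22757) = 33449 + 22676 = 56125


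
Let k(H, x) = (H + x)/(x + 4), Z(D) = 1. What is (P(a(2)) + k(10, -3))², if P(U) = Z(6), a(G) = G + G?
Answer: 64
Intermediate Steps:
a(G) = 2*G
k(H, x) = (H + x)/(4 + x)
P(U) = 1
(P(a(2)) + k(10, -3))² = (1 + (10 - 3)/(4 - 3))² = (1 + 7/1)² = (1 + 1*7)² = (1 + 7)² = 8² = 64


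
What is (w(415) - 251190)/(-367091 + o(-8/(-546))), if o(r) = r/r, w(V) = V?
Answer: 50155/73418 ≈ 0.68314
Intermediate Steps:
o(r) = 1
(w(415) - 251190)/(-367091 + o(-8/(-546))) = (415 - 251190)/(-367091 + 1) = -250775/(-367090) = -250775*(-1/367090) = 50155/73418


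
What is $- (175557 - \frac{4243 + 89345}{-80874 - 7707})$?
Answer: $- \frac{5183702735}{29527} \approx -1.7556 \cdot 10^{5}$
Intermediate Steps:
$- (175557 - \frac{4243 + 89345}{-80874 - 7707}) = - (175557 - \frac{93588}{-88581}) = - (175557 - 93588 \left(- \frac{1}{88581}\right)) = - (175557 - - \frac{31196}{29527}) = - (175557 + \frac{31196}{29527}) = \left(-1\right) \frac{5183702735}{29527} = - \frac{5183702735}{29527}$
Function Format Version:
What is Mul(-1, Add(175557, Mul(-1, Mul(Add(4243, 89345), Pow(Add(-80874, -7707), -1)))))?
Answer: Rational(-5183702735, 29527) ≈ -1.7556e+5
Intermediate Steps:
Mul(-1, Add(175557, Mul(-1, Mul(Add(4243, 89345), Pow(Add(-80874, -7707), -1))))) = Mul(-1, Add(175557, Mul(-1, Mul(93588, Pow(-88581, -1))))) = Mul(-1, Add(175557, Mul(-1, Mul(93588, Rational(-1, 88581))))) = Mul(-1, Add(175557, Mul(-1, Rational(-31196, 29527)))) = Mul(-1, Add(175557, Rational(31196, 29527))) = Mul(-1, Rational(5183702735, 29527)) = Rational(-5183702735, 29527)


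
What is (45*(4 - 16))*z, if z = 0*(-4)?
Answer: 0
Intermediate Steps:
z = 0
(45*(4 - 16))*z = (45*(4 - 16))*0 = (45*(-12))*0 = -540*0 = 0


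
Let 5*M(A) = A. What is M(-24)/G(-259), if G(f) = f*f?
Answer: -24/335405 ≈ -7.1555e-5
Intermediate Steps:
M(A) = A/5
G(f) = f²
M(-24)/G(-259) = ((⅕)*(-24))/((-259)²) = -24/5/67081 = -24/5*1/67081 = -24/335405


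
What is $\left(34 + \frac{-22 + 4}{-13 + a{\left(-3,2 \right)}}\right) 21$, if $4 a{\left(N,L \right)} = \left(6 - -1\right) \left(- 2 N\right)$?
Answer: $\frac{4326}{5} \approx 865.2$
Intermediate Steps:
$a{\left(N,L \right)} = - \frac{7 N}{2}$ ($a{\left(N,L \right)} = \frac{\left(6 - -1\right) \left(- 2 N\right)}{4} = \frac{\left(6 + 1\right) \left(- 2 N\right)}{4} = \frac{7 \left(- 2 N\right)}{4} = \frac{\left(-14\right) N}{4} = - \frac{7 N}{2}$)
$\left(34 + \frac{-22 + 4}{-13 + a{\left(-3,2 \right)}}\right) 21 = \left(34 + \frac{-22 + 4}{-13 - - \frac{21}{2}}\right) 21 = \left(34 - \frac{18}{-13 + \frac{21}{2}}\right) 21 = \left(34 - \frac{18}{- \frac{5}{2}}\right) 21 = \left(34 - - \frac{36}{5}\right) 21 = \left(34 + \frac{36}{5}\right) 21 = \frac{206}{5} \cdot 21 = \frac{4326}{5}$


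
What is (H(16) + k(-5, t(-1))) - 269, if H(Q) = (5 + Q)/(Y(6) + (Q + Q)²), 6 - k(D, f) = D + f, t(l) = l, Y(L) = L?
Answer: -264689/1030 ≈ -256.98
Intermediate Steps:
k(D, f) = 6 - D - f (k(D, f) = 6 - (D + f) = 6 + (-D - f) = 6 - D - f)
H(Q) = (5 + Q)/(6 + 4*Q²) (H(Q) = (5 + Q)/(6 + (Q + Q)²) = (5 + Q)/(6 + (2*Q)²) = (5 + Q)/(6 + 4*Q²))
(H(16) + k(-5, t(-1))) - 269 = ((5 + 16)/(2*(3 + 2*16²)) + (6 - 1*(-5) - 1*(-1))) - 269 = ((½)*21/(3 + 2*256) + (6 + 5 + 1)) - 269 = ((½)*21/(3 + 512) + 12) - 269 = ((½)*21/515 + 12) - 269 = ((½)*(1/515)*21 + 12) - 269 = (21/1030 + 12) - 269 = 12381/1030 - 269 = -264689/1030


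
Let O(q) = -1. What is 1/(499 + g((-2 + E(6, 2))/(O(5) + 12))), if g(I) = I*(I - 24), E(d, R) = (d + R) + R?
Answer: 121/58331 ≈ 0.0020744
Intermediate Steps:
E(d, R) = d + 2*R (E(d, R) = (R + d) + R = d + 2*R)
g(I) = I*(-24 + I)
1/(499 + g((-2 + E(6, 2))/(O(5) + 12))) = 1/(499 + ((-2 + (6 + 2*2))/(-1 + 12))*(-24 + (-2 + (6 + 2*2))/(-1 + 12))) = 1/(499 + ((-2 + (6 + 4))/11)*(-24 + (-2 + (6 + 4))/11)) = 1/(499 + ((-2 + 10)*(1/11))*(-24 + (-2 + 10)*(1/11))) = 1/(499 + (8*(1/11))*(-24 + 8*(1/11))) = 1/(499 + 8*(-24 + 8/11)/11) = 1/(499 + (8/11)*(-256/11)) = 1/(499 - 2048/121) = 1/(58331/121) = 121/58331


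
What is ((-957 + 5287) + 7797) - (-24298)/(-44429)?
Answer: 538766185/44429 ≈ 12126.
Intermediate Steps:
((-957 + 5287) + 7797) - (-24298)/(-44429) = (4330 + 7797) - (-24298)*(-1)/44429 = 12127 - 1*24298/44429 = 12127 - 24298/44429 = 538766185/44429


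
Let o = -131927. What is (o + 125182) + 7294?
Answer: 549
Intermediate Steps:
(o + 125182) + 7294 = (-131927 + 125182) + 7294 = -6745 + 7294 = 549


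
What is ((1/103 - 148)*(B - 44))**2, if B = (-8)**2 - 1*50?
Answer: 209114144100/10609 ≈ 1.9711e+7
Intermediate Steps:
B = 14 (B = 64 - 50 = 14)
((1/103 - 148)*(B - 44))**2 = ((1/103 - 148)*(14 - 44))**2 = ((1/103 - 148)*(-30))**2 = (-15243/103*(-30))**2 = (457290/103)**2 = 209114144100/10609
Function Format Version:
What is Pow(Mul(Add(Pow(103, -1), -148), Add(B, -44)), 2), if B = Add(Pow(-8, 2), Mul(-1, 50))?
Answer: Rational(209114144100, 10609) ≈ 1.9711e+7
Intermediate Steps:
B = 14 (B = Add(64, -50) = 14)
Pow(Mul(Add(Pow(103, -1), -148), Add(B, -44)), 2) = Pow(Mul(Add(Pow(103, -1), -148), Add(14, -44)), 2) = Pow(Mul(Add(Rational(1, 103), -148), -30), 2) = Pow(Mul(Rational(-15243, 103), -30), 2) = Pow(Rational(457290, 103), 2) = Rational(209114144100, 10609)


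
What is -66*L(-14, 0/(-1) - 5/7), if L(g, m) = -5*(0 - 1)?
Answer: -330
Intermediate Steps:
L(g, m) = 5 (L(g, m) = -5*(-1) = 5)
-66*L(-14, 0/(-1) - 5/7) = -66*5 = -330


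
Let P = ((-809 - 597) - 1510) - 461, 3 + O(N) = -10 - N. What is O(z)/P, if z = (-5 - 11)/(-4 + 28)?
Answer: 37/10131 ≈ 0.0036522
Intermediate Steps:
z = -2/3 (z = -16/24 = -16*1/24 = -2/3 ≈ -0.66667)
O(N) = -13 - N (O(N) = -3 + (-10 - N) = -13 - N)
P = -3377 (P = (-1406 - 1510) - 461 = -2916 - 461 = -3377)
O(z)/P = (-13 - 1*(-2/3))/(-3377) = (-13 + 2/3)*(-1/3377) = -37/3*(-1/3377) = 37/10131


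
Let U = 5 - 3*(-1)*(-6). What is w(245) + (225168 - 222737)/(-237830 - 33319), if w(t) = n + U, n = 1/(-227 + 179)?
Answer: -18842757/1446128 ≈ -13.030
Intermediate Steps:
U = -13 (U = 5 + 3*(-6) = 5 - 18 = -13)
n = -1/48 (n = 1/(-48) = -1/48 ≈ -0.020833)
w(t) = -625/48 (w(t) = -1/48 - 13 = -625/48)
w(245) + (225168 - 222737)/(-237830 - 33319) = -625/48 + (225168 - 222737)/(-237830 - 33319) = -625/48 + 2431/(-271149) = -625/48 + 2431*(-1/271149) = -625/48 - 2431/271149 = -18842757/1446128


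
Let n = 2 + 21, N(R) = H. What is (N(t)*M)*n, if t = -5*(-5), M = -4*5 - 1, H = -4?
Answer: 1932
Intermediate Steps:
M = -21 (M = -20 - 1 = -21)
t = 25
N(R) = -4
n = 23
(N(t)*M)*n = -4*(-21)*23 = 84*23 = 1932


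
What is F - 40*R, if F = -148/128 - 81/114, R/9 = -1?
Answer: 217745/608 ≈ 358.13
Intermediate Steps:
R = -9 (R = 9*(-1) = -9)
F = -1135/608 (F = -148*1/128 - 81*1/114 = -37/32 - 27/38 = -1135/608 ≈ -1.8668)
F - 40*R = -1135/608 - 40*(-9) = -1135/608 - 1*(-360) = -1135/608 + 360 = 217745/608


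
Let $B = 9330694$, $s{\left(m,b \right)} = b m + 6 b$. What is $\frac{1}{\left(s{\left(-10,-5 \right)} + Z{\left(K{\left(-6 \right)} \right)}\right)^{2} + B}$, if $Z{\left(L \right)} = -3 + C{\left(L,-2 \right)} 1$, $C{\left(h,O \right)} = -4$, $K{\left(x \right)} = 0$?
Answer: $\frac{1}{9330863} \approx 1.0717 \cdot 10^{-7}$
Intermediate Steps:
$s{\left(m,b \right)} = 6 b + b m$
$Z{\left(L \right)} = -7$ ($Z{\left(L \right)} = -3 - 4 = -7$)
$\frac{1}{\left(s{\left(-10,-5 \right)} + Z{\left(K{\left(-6 \right)} \right)}\right)^{2} + B} = \frac{1}{\left(- 5 \left(6 - 10\right) - 7\right)^{2} + 9330694} = \frac{1}{\left(\left(-5\right) \left(-4\right) - 7\right)^{2} + 9330694} = \frac{1}{\left(20 - 7\right)^{2} + 9330694} = \frac{1}{13^{2} + 9330694} = \frac{1}{169 + 9330694} = \frac{1}{9330863}$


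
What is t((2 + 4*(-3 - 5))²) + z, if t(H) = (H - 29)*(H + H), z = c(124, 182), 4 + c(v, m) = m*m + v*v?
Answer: 1616296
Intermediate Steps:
c(v, m) = -4 + m² + v² (c(v, m) = -4 + (m*m + v*v) = -4 + (m² + v²) = -4 + m² + v²)
z = 48496 (z = -4 + 182² + 124² = -4 + 33124 + 15376 = 48496)
t(H) = 2*H*(-29 + H) (t(H) = (-29 + H)*(2*H) = 2*H*(-29 + H))
t((2 + 4*(-3 - 5))²) + z = 2*(2 + 4*(-3 - 5))²*(-29 + (2 + 4*(-3 - 5))²) + 48496 = 2*(2 + 4*(-8))²*(-29 + (2 + 4*(-8))²) + 48496 = 2*(2 - 32)²*(-29 + (2 - 32)²) + 48496 = 2*(-30)²*(-29 + (-30)²) + 48496 = 2*900*(-29 + 900) + 48496 = 2*900*871 + 48496 = 1567800 + 48496 = 1616296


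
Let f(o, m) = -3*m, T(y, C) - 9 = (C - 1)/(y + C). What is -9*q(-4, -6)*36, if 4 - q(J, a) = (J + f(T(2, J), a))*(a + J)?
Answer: -46656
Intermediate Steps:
T(y, C) = 9 + (-1 + C)/(C + y) (T(y, C) = 9 + (C - 1)/(y + C) = 9 + (-1 + C)/(C + y))
q(J, a) = 4 - (J + a)*(J - 3*a) (q(J, a) = 4 - (J - 3*a)*(a + J) = 4 - (J - 3*a)*(J + a) = 4 - (J + a)*(J - 3*a))
-9*q(-4, -6)*36 = -9*(4 - 1*(-4)² + 3*(-6)² + 2*(-4)*(-6))*36 = -9*(4 - 1*16 + 3*36 + 48)*36 = -9*(4 - 16 + 108 + 48)*36 = -9*144*36 = -1296*36 = -46656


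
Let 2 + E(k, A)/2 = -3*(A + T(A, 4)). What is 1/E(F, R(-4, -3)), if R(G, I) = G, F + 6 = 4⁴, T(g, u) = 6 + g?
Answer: ⅛ ≈ 0.12500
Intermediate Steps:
F = 250 (F = -6 + 4⁴ = -6 + 256 = 250)
E(k, A) = -40 - 12*A (E(k, A) = -4 + 2*(-3*(A + (6 + A))) = -4 + 2*(-3*(6 + 2*A)) = -4 + 2*(-18 - 6*A) = -4 + (-36 - 12*A) = -40 - 12*A)
1/E(F, R(-4, -3)) = 1/(-40 - 12*(-4)) = 1/(-40 + 48) = 1/8 = ⅛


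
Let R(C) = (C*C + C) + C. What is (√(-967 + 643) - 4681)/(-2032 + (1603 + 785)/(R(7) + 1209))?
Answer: 496186/215193 - 636*I/71731 ≈ 2.3058 - 0.0088665*I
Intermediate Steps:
R(C) = C² + 2*C (R(C) = (C² + C) + C = (C + C²) + C = C² + 2*C)
(√(-967 + 643) - 4681)/(-2032 + (1603 + 785)/(R(7) + 1209)) = (√(-967 + 643) - 4681)/(-2032 + (1603 + 785)/(7*(2 + 7) + 1209)) = (√(-324) - 4681)/(-2032 + 2388/(7*9 + 1209)) = (18*I - 4681)/(-2032 + 2388/(63 + 1209)) = (-4681 + 18*I)/(-2032 + 2388/1272) = (-4681 + 18*I)/(-2032 + 2388*(1/1272)) = (-4681 + 18*I)/(-2032 + 199/106) = (-4681 + 18*I)/(-215193/106) = (-4681 + 18*I)*(-106/215193) = 496186/215193 - 636*I/71731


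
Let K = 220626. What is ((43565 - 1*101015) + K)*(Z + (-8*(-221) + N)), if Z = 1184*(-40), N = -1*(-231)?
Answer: -7401826536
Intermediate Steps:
N = 231
Z = -47360
((43565 - 1*101015) + K)*(Z + (-8*(-221) + N)) = ((43565 - 1*101015) + 220626)*(-47360 + (-8*(-221) + 231)) = ((43565 - 101015) + 220626)*(-47360 + (1768 + 231)) = (-57450 + 220626)*(-47360 + 1999) = 163176*(-45361) = -7401826536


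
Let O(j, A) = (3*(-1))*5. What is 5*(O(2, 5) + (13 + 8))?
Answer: 30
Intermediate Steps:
O(j, A) = -15 (O(j, A) = -3*5 = -15)
5*(O(2, 5) + (13 + 8)) = 5*(-15 + (13 + 8)) = 5*(-15 + 21) = 5*6 = 30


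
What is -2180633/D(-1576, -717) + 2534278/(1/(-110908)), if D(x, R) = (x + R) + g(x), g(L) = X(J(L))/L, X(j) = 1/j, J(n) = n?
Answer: -1600787213799709965400/5695298367 ≈ -2.8107e+11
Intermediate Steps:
X(j) = 1/j
g(L) = L⁻² (g(L) = 1/(L*L) = L⁻²)
D(x, R) = R + x + x⁻² (D(x, R) = (x + R) + x⁻² = (R + x) + x⁻² = R + x + x⁻²)
-2180633/D(-1576, -717) + 2534278/(1/(-110908)) = -2180633/(-717 - 1576 + (-1576)⁻²) + 2534278/(1/(-110908)) = -2180633/(-717 - 1576 + 1/2483776) + 2534278/(-1/110908) = -2180633/(-5695298367/2483776) + 2534278*(-110908) = -2180633*(-2483776/5695298367) - 281071704424 = 5416203910208/5695298367 - 281071704424 = -1600787213799709965400/5695298367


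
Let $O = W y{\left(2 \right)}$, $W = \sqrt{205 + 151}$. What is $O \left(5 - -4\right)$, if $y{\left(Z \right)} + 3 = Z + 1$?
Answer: $0$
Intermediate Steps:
$y{\left(Z \right)} = -2 + Z$ ($y{\left(Z \right)} = -3 + \left(Z + 1\right) = -3 + \left(1 + Z\right) = -2 + Z$)
$W = 2 \sqrt{89}$ ($W = \sqrt{356} = 2 \sqrt{89} \approx 18.868$)
$O = 0$ ($O = 2 \sqrt{89} \left(-2 + 2\right) = 2 \sqrt{89} \cdot 0 = 0$)
$O \left(5 - -4\right) = 0 \left(5 - -4\right) = 0 \left(5 + 4\right) = 0 \cdot 9 = 0$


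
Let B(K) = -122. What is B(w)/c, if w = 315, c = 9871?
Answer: -122/9871 ≈ -0.012359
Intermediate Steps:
B(w)/c = -122/9871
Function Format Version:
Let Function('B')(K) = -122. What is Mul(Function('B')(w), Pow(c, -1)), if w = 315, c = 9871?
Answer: Rational(-122, 9871) ≈ -0.012359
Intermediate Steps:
Mul(Function('B')(w), Pow(c, -1)) = Mul(-122, Pow(9871, -1)) = Mul(-122, Rational(1, 9871)) = Rational(-122, 9871)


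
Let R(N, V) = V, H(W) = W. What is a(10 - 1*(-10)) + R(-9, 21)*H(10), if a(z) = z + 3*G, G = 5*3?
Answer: 275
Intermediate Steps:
G = 15
a(z) = 45 + z (a(z) = z + 3*15 = z + 45 = 45 + z)
a(10 - 1*(-10)) + R(-9, 21)*H(10) = (45 + (10 - 1*(-10))) + 21*10 = (45 + (10 + 10)) + 210 = (45 + 20) + 210 = 65 + 210 = 275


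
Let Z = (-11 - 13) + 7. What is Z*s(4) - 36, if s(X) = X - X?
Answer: -36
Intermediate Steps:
s(X) = 0
Z = -17 (Z = -24 + 7 = -17)
Z*s(4) - 36 = -17*0 - 36 = 0 - 36 = -36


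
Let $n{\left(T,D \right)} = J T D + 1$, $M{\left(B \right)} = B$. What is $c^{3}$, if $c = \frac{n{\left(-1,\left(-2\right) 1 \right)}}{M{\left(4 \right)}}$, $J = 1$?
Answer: $\frac{27}{64} \approx 0.42188$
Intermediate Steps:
$n{\left(T,D \right)} = 1 + D T$ ($n{\left(T,D \right)} = 1 T D + 1 = T D + 1 = D T + 1 = 1 + D T$)
$c = \frac{3}{4}$ ($c = \frac{1 + \left(-2\right) 1 \left(-1\right)}{4} = \left(1 - -2\right) \frac{1}{4} = \left(1 + 2\right) \frac{1}{4} = 3 \cdot \frac{1}{4} = \frac{3}{4} \approx 0.75$)
$c^{3} = \left(\frac{3}{4}\right)^{3} = \frac{27}{64}$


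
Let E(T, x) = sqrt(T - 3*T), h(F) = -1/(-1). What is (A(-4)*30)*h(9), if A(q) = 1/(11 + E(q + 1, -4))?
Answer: 66/23 - 6*sqrt(6)/23 ≈ 2.2306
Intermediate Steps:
h(F) = 1 (h(F) = -1*(-1) = 1)
E(T, x) = sqrt(2)*sqrt(-T) (E(T, x) = sqrt(-2*T) = sqrt(2)*sqrt(-T))
A(q) = 1/(11 + sqrt(2)*sqrt(-1 - q)) (A(q) = 1/(11 + sqrt(2)*sqrt(-(q + 1))) = 1/(11 + sqrt(2)*sqrt(-(1 + q))) = 1/(11 + sqrt(2)*sqrt(-1 - q)))
(A(-4)*30)*h(9) = (30/(11 + sqrt(2)*sqrt(-1 - 1*(-4))))*1 = (30/(11 + sqrt(2)*sqrt(-1 + 4)))*1 = (30/(11 + sqrt(2)*sqrt(3)))*1 = (30/(11 + sqrt(6)))*1 = 30/(11 + sqrt(6))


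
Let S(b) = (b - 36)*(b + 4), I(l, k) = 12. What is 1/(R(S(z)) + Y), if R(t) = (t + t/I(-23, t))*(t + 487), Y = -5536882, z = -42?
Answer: 1/5544279 ≈ 1.8037e-7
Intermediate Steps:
S(b) = (-36 + b)*(4 + b)
R(t) = 13*t*(487 + t)/12 (R(t) = (t + t/12)*(t + 487) = (t + t*(1/12))*(487 + t) = (t + t/12)*(487 + t) = (13*t/12)*(487 + t) = 13*t*(487 + t)/12)
1/(R(S(z)) + Y) = 1/(13*(-144 + (-42)**2 - 32*(-42))*(487 + (-144 + (-42)**2 - 32*(-42)))/12 - 5536882) = 1/(13*(-144 + 1764 + 1344)*(487 + (-144 + 1764 + 1344))/12 - 5536882) = 1/((13/12)*2964*(487 + 2964) - 5536882) = 1/((13/12)*2964*3451 - 5536882) = 1/(11081161 - 5536882) = 1/5544279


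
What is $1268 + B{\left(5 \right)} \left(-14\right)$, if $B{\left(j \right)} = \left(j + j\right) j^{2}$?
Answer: $-2232$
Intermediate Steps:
$B{\left(j \right)} = 2 j^{3}$ ($B{\left(j \right)} = 2 j j^{2} = 2 j^{3}$)
$1268 + B{\left(5 \right)} \left(-14\right) = 1268 + 2 \cdot 5^{3} \left(-14\right) = 1268 + 2 \cdot 125 \left(-14\right) = 1268 + 250 \left(-14\right) = 1268 - 3500 = -2232$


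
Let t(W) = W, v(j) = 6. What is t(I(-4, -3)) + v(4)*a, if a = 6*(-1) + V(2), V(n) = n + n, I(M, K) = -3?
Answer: -15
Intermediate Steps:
V(n) = 2*n
a = -2 (a = 6*(-1) + 2*2 = -6 + 4 = -2)
t(I(-4, -3)) + v(4)*a = -3 + 6*(-2) = -3 - 12 = -15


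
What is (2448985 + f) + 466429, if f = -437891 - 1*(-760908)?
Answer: 3238431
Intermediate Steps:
f = 323017 (f = -437891 + 760908 = 323017)
(2448985 + f) + 466429 = (2448985 + 323017) + 466429 = 2772002 + 466429 = 3238431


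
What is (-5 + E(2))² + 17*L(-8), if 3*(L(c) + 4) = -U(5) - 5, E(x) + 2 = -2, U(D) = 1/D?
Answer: -247/15 ≈ -16.467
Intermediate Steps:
E(x) = -4 (E(x) = -2 - 2 = -4)
L(c) = -86/15 (L(c) = -4 + (-1/5 - 5)/3 = -4 + (-1*⅕ - 5)/3 = -4 + (-⅕ - 5)/3 = -4 + (⅓)*(-26/5) = -4 - 26/15 = -86/15)
(-5 + E(2))² + 17*L(-8) = (-5 - 4)² + 17*(-86/15) = (-9)² - 1462/15 = 81 - 1462/15 = -247/15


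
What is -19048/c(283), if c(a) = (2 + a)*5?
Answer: -19048/1425 ≈ -13.367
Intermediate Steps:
c(a) = 10 + 5*a
-19048/c(283) = -19048/(10 + 5*283) = -19048/(10 + 1415) = -19048/1425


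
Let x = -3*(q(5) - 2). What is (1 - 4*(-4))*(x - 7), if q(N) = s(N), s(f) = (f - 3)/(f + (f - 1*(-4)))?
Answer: -170/7 ≈ -24.286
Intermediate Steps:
s(f) = (-3 + f)/(4 + 2*f) (s(f) = (-3 + f)/(f + (f + 4)) = (-3 + f)/(f + (4 + f)) = (-3 + f)/(4 + 2*f))
q(N) = (-3 + N)/(2*(2 + N))
x = 39/7 (x = -3*((-3 + 5)/(2*(2 + 5)) - 2) = -3*((½)*2/7 - 2) = -3*((½)*(⅐)*2 - 2) = -3*(⅐ - 2) = -3*(-13/7) = 39/7 ≈ 5.5714)
(1 - 4*(-4))*(x - 7) = (1 - 4*(-4))*(39/7 - 7) = (1 + 16)*(-10/7) = 17*(-10/7) = -170/7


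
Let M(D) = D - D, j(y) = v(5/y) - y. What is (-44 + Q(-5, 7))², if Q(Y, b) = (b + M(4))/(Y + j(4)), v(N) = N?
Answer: 1937664/961 ≈ 2016.3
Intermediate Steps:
j(y) = -y + 5/y (j(y) = 5/y - y = -y + 5/y)
M(D) = 0
Q(Y, b) = b/(-11/4 + Y) (Q(Y, b) = (b + 0)/(Y + (-1*4 + 5/4)) = b/(Y + (-4 + 5*(¼))) = b/(Y + (-4 + 5/4)) = b/(Y - 11/4) = b/(-11/4 + Y))
(-44 + Q(-5, 7))² = (-44 + 4*7/(-11 + 4*(-5)))² = (-44 + 4*7/(-11 - 20))² = (-44 + 4*7/(-31))² = (-44 + 4*7*(-1/31))² = (-44 - 28/31)² = (-1392/31)² = 1937664/961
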